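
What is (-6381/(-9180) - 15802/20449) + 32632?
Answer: 680635983661/20857980 ≈ 32632.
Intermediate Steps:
(-6381/(-9180) - 15802/20449) + 32632 = (-6381*(-1/9180) - 15802*1/20449) + 32632 = (709/1020 - 15802/20449) + 32632 = -1619699/20857980 + 32632 = 680635983661/20857980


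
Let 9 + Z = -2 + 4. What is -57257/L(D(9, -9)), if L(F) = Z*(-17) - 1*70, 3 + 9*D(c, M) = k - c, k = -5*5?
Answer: -57257/49 ≈ -1168.5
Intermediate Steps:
k = -25
Z = -7 (Z = -9 + (-2 + 4) = -9 + 2 = -7)
D(c, M) = -28/9 - c/9 (D(c, M) = -⅓ + (-25 - c)/9 = -⅓ + (-25/9 - c/9) = -28/9 - c/9)
L(F) = 49 (L(F) = -7*(-17) - 1*70 = 119 - 70 = 49)
-57257/L(D(9, -9)) = -57257/49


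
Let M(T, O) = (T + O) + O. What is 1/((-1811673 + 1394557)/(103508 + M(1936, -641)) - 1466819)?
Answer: -52081/76393608897 ≈ -6.8175e-7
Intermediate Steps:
M(T, O) = T + 2*O (M(T, O) = (O + T) + O = T + 2*O)
1/((-1811673 + 1394557)/(103508 + M(1936, -641)) - 1466819) = 1/((-1811673 + 1394557)/(103508 + (1936 + 2*(-641))) - 1466819) = 1/(-417116/(103508 + (1936 - 1282)) - 1466819) = 1/(-417116/(103508 + 654) - 1466819) = 1/(-417116/104162 - 1466819) = 1/(-417116*1/104162 - 1466819) = 1/(-208558/52081 - 1466819) = 1/(-76393608897/52081) = -52081/76393608897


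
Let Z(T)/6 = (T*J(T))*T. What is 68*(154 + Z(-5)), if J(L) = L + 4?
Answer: 272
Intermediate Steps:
J(L) = 4 + L
Z(T) = 6*T²*(4 + T) (Z(T) = 6*((T*(4 + T))*T) = 6*(T²*(4 + T)) = 6*T²*(4 + T))
68*(154 + Z(-5)) = 68*(154 + 6*(-5)²*(4 - 5)) = 68*(154 + 6*25*(-1)) = 68*(154 - 150) = 68*4 = 272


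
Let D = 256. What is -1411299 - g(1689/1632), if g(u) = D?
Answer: -1411555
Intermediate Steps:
g(u) = 256
-1411299 - g(1689/1632) = -1411299 - 1*256 = -1411299 - 256 = -1411555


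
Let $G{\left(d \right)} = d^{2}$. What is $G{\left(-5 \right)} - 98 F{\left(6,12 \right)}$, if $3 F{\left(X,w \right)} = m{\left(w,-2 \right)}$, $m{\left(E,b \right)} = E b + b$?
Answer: $\frac{2623}{3} \approx 874.33$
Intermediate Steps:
$m{\left(E,b \right)} = b + E b$
$F{\left(X,w \right)} = - \frac{2}{3} - \frac{2 w}{3}$ ($F{\left(X,w \right)} = \frac{\left(-2\right) \left(1 + w\right)}{3} = \frac{-2 - 2 w}{3} = - \frac{2}{3} - \frac{2 w}{3}$)
$G{\left(-5 \right)} - 98 F{\left(6,12 \right)} = \left(-5\right)^{2} - 98 \left(- \frac{2}{3} - 8\right) = 25 - 98 \left(- \frac{2}{3} - 8\right) = 25 - - \frac{2548}{3} = 25 + \frac{2548}{3} = \frac{2623}{3}$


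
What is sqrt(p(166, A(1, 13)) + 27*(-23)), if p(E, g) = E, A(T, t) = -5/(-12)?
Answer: I*sqrt(455) ≈ 21.331*I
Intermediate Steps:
A(T, t) = 5/12 (A(T, t) = -5*(-1/12) = 5/12)
sqrt(p(166, A(1, 13)) + 27*(-23)) = sqrt(166 + 27*(-23)) = sqrt(166 - 621) = sqrt(-455) = I*sqrt(455)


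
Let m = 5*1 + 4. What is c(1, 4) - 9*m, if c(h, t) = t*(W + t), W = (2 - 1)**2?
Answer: -61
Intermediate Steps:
W = 1 (W = 1**2 = 1)
c(h, t) = t*(1 + t)
m = 9 (m = 5 + 4 = 9)
c(1, 4) - 9*m = 4*(1 + 4) - 9*9 = 4*5 - 81 = 20 - 81 = -61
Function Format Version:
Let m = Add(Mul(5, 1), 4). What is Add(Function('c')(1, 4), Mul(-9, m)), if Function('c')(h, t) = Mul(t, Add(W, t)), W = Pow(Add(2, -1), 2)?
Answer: -61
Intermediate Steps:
W = 1 (W = Pow(1, 2) = 1)
Function('c')(h, t) = Mul(t, Add(1, t))
m = 9 (m = Add(5, 4) = 9)
Add(Function('c')(1, 4), Mul(-9, m)) = Add(Mul(4, Add(1, 4)), Mul(-9, 9)) = Add(Mul(4, 5), -81) = Add(20, -81) = -61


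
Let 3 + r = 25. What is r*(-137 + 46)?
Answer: -2002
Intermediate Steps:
r = 22 (r = -3 + 25 = 22)
r*(-137 + 46) = 22*(-137 + 46) = 22*(-91) = -2002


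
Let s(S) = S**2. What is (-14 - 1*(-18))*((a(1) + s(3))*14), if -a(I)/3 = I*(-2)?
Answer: 840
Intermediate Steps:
a(I) = 6*I (a(I) = -3*I*(-2) = -(-6)*I = 6*I)
(-14 - 1*(-18))*((a(1) + s(3))*14) = (-14 - 1*(-18))*((6*1 + 3**2)*14) = (-14 + 18)*((6 + 9)*14) = 4*(15*14) = 4*210 = 840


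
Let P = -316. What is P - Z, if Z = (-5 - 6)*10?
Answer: -206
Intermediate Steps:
Z = -110 (Z = -11*10 = -110)
P - Z = -316 - 1*(-110) = -316 + 110 = -206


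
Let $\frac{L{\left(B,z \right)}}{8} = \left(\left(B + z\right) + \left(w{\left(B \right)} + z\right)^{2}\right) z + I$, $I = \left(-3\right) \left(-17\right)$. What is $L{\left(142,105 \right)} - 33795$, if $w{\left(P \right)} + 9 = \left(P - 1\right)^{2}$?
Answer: $335227818453$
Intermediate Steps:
$w{\left(P \right)} = -9 + \left(-1 + P\right)^{2}$ ($w{\left(P \right)} = -9 + \left(P - 1\right)^{2} = -9 + \left(-1 + P\right)^{2}$)
$I = 51$
$L{\left(B,z \right)} = 408 + 8 z \left(B + z + \left(-9 + z + \left(-1 + B\right)^{2}\right)^{2}\right)$ ($L{\left(B,z \right)} = 8 \left(\left(\left(B + z\right) + \left(\left(-9 + \left(-1 + B\right)^{2}\right) + z\right)^{2}\right) z + 51\right) = 8 \left(\left(\left(B + z\right) + \left(-9 + z + \left(-1 + B\right)^{2}\right)^{2}\right) z + 51\right) = 8 \left(\left(B + z + \left(-9 + z + \left(-1 + B\right)^{2}\right)^{2}\right) z + 51\right) = 8 \left(z \left(B + z + \left(-9 + z + \left(-1 + B\right)^{2}\right)^{2}\right) + 51\right) = 8 \left(51 + z \left(B + z + \left(-9 + z + \left(-1 + B\right)^{2}\right)^{2}\right)\right) = 408 + 8 z \left(B + z + \left(-9 + z + \left(-1 + B\right)^{2}\right)^{2}\right)$)
$L{\left(142,105 \right)} - 33795 = \left(408 + 8 \cdot 105^{2} + 8 \cdot 142 \cdot 105 + 8 \cdot 105 \left(-9 + 105 + \left(-1 + 142\right)^{2}\right)^{2}\right) - 33795 = \left(408 + 8 \cdot 11025 + 119280 + 8 \cdot 105 \left(-9 + 105 + 141^{2}\right)^{2}\right) - 33795 = \left(408 + 88200 + 119280 + 8 \cdot 105 \left(-9 + 105 + 19881\right)^{2}\right) - 33795 = \left(408 + 88200 + 119280 + 8 \cdot 105 \cdot 19977^{2}\right) - 33795 = \left(408 + 88200 + 119280 + 8 \cdot 105 \cdot 399080529\right) - 33795 = \left(408 + 88200 + 119280 + 335227644360\right) - 33795 = 335227852248 - 33795 = 335227818453$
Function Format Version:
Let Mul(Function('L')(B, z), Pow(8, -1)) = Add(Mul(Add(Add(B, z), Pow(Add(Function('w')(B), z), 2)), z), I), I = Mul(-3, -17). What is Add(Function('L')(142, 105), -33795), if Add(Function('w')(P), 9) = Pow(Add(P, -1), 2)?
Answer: 335227818453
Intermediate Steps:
Function('w')(P) = Add(-9, Pow(Add(-1, P), 2)) (Function('w')(P) = Add(-9, Pow(Add(P, -1), 2)) = Add(-9, Pow(Add(-1, P), 2)))
I = 51
Function('L')(B, z) = Add(408, Mul(8, z, Add(B, z, Pow(Add(-9, z, Pow(Add(-1, B), 2)), 2)))) (Function('L')(B, z) = Mul(8, Add(Mul(Add(Add(B, z), Pow(Add(Add(-9, Pow(Add(-1, B), 2)), z), 2)), z), 51)) = Mul(8, Add(Mul(Add(Add(B, z), Pow(Add(-9, z, Pow(Add(-1, B), 2)), 2)), z), 51)) = Mul(8, Add(Mul(Add(B, z, Pow(Add(-9, z, Pow(Add(-1, B), 2)), 2)), z), 51)) = Mul(8, Add(Mul(z, Add(B, z, Pow(Add(-9, z, Pow(Add(-1, B), 2)), 2))), 51)) = Mul(8, Add(51, Mul(z, Add(B, z, Pow(Add(-9, z, Pow(Add(-1, B), 2)), 2))))) = Add(408, Mul(8, z, Add(B, z, Pow(Add(-9, z, Pow(Add(-1, B), 2)), 2)))))
Add(Function('L')(142, 105), -33795) = Add(Add(408, Mul(8, Pow(105, 2)), Mul(8, 142, 105), Mul(8, 105, Pow(Add(-9, 105, Pow(Add(-1, 142), 2)), 2))), -33795) = Add(Add(408, Mul(8, 11025), 119280, Mul(8, 105, Pow(Add(-9, 105, Pow(141, 2)), 2))), -33795) = Add(Add(408, 88200, 119280, Mul(8, 105, Pow(Add(-9, 105, 19881), 2))), -33795) = Add(Add(408, 88200, 119280, Mul(8, 105, Pow(19977, 2))), -33795) = Add(Add(408, 88200, 119280, Mul(8, 105, 399080529)), -33795) = Add(Add(408, 88200, 119280, 335227644360), -33795) = Add(335227852248, -33795) = 335227818453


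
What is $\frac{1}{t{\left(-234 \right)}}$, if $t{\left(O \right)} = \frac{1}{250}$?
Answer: $250$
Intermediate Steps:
$t{\left(O \right)} = \frac{1}{250}$
$\frac{1}{t{\left(-234 \right)}} = \frac{1}{\frac{1}{250}} = 250$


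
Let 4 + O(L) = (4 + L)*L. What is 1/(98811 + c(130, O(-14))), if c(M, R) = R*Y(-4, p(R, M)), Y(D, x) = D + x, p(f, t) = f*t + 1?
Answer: 1/2502883 ≈ 3.9954e-7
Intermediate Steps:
p(f, t) = 1 + f*t
O(L) = -4 + L*(4 + L) (O(L) = -4 + (4 + L)*L = -4 + L*(4 + L))
c(M, R) = R*(-3 + M*R) (c(M, R) = R*(-4 + (1 + R*M)) = R*(-4 + (1 + M*R)) = R*(-3 + M*R))
1/(98811 + c(130, O(-14))) = 1/(98811 + (-4 + (-14)² + 4*(-14))*(-3 + 130*(-4 + (-14)² + 4*(-14)))) = 1/(98811 + (-4 + 196 - 56)*(-3 + 130*(-4 + 196 - 56))) = 1/(98811 + 136*(-3 + 130*136)) = 1/(98811 + 136*(-3 + 17680)) = 1/(98811 + 136*17677) = 1/(98811 + 2404072) = 1/2502883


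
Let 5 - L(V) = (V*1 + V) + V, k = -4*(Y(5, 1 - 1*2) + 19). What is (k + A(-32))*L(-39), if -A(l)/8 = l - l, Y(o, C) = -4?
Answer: -7320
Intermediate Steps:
k = -60 (k = -4*(-4 + 19) = -4*15 = -60)
A(l) = 0 (A(l) = -8*(l - l) = -8*0 = 0)
L(V) = 5 - 3*V (L(V) = 5 - ((V*1 + V) + V) = 5 - ((V + V) + V) = 5 - (2*V + V) = 5 - 3*V)
(k + A(-32))*L(-39) = (-60 + 0)*(5 - 3*(-39)) = -60*(5 + 117) = -60*122 = -7320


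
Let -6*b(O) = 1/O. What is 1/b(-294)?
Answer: 1764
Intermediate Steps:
b(O) = -1/(6*O)
1/b(-294) = 1/(-⅙/(-294)) = 1/(-⅙*(-1/294)) = 1/(1/1764) = 1764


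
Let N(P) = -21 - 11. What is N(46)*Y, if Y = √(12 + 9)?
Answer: -32*√21 ≈ -146.64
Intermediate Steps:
N(P) = -32
Y = √21 ≈ 4.5826
N(46)*Y = -32*√21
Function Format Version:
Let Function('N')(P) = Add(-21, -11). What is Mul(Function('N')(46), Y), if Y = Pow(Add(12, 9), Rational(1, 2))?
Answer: Mul(-32, Pow(21, Rational(1, 2))) ≈ -146.64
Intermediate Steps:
Function('N')(P) = -32
Y = Pow(21, Rational(1, 2)) ≈ 4.5826
Mul(Function('N')(46), Y) = Mul(-32, Pow(21, Rational(1, 2)))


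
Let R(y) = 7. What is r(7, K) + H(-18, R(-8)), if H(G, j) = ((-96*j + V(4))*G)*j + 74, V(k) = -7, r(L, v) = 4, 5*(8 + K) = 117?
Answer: 85632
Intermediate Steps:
K = 77/5 (K = -8 + (1/5)*117 = -8 + 117/5 = 77/5 ≈ 15.400)
H(G, j) = 74 + G*j*(-7 - 96*j) (H(G, j) = ((-96*j - 7)*G)*j + 74 = ((-7 - 96*j)*G)*j + 74 = (G*(-7 - 96*j))*j + 74 = G*j*(-7 - 96*j) + 74 = 74 + G*j*(-7 - 96*j))
r(7, K) + H(-18, R(-8)) = 4 + (74 - 96*(-18)*7**2 - 7*(-18)*7) = 4 + (74 - 96*(-18)*49 + 882) = 4 + (74 + 84672 + 882) = 4 + 85628 = 85632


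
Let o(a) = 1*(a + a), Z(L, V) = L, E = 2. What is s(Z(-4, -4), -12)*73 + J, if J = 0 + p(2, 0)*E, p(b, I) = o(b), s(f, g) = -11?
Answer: -795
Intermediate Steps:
o(a) = 2*a (o(a) = 1*(2*a) = 2*a)
p(b, I) = 2*b
J = 8 (J = 0 + (2*2)*2 = 0 + 4*2 = 0 + 8 = 8)
s(Z(-4, -4), -12)*73 + J = -11*73 + 8 = -803 + 8 = -795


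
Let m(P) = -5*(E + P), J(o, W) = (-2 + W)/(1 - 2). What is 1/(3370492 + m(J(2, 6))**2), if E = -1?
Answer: 1/3371117 ≈ 2.9664e-7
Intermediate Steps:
J(o, W) = 2 - W (J(o, W) = (-2 + W)/(-1) = (-2 + W)*(-1) = 2 - W)
m(P) = 5 - 5*P (m(P) = -5*(-1 + P) = 5 - 5*P)
1/(3370492 + m(J(2, 6))**2) = 1/(3370492 + (5 - 5*(2 - 1*6))**2) = 1/(3370492 + (5 - 5*(2 - 6))**2) = 1/(3370492 + (5 - 5*(-4))**2) = 1/(3370492 + (5 + 20)**2) = 1/(3370492 + 25**2) = 1/(3370492 + 625) = 1/3371117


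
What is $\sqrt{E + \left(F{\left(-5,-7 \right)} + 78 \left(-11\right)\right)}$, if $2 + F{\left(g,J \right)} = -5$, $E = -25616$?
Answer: $i \sqrt{26481} \approx 162.73 i$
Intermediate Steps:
$F{\left(g,J \right)} = -7$ ($F{\left(g,J \right)} = -2 - 5 = -7$)
$\sqrt{E + \left(F{\left(-5,-7 \right)} + 78 \left(-11\right)\right)} = \sqrt{-25616 + \left(-7 + 78 \left(-11\right)\right)} = \sqrt{-25616 - 865} = \sqrt{-26481} = i \sqrt{26481}$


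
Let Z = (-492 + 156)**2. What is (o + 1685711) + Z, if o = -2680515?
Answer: -881908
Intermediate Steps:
Z = 112896 (Z = (-336)**2 = 112896)
(o + 1685711) + Z = (-2680515 + 1685711) + 112896 = -994804 + 112896 = -881908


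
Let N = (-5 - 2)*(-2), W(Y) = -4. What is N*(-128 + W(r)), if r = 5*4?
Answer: -1848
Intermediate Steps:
r = 20
N = 14 (N = -7*(-2) = 14)
N*(-128 + W(r)) = 14*(-128 - 4) = 14*(-132) = -1848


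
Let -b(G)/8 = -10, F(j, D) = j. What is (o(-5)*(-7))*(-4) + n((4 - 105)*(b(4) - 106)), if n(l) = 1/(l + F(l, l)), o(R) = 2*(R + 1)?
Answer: -1176447/5252 ≈ -224.00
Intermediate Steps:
b(G) = 80 (b(G) = -8*(-10) = 80)
o(R) = 2 + 2*R (o(R) = 2*(1 + R) = 2 + 2*R)
n(l) = 1/(2*l) (n(l) = 1/(l + l) = 1/(2*l))
(o(-5)*(-7))*(-4) + n((4 - 105)*(b(4) - 106)) = ((2 + 2*(-5))*(-7))*(-4) + 1/(2*(((4 - 105)*(80 - 106)))) = ((2 - 10)*(-7))*(-4) + 1/(2*((-101*(-26)))) = -8*(-7)*(-4) + (1/2)/2626 = 56*(-4) + (1/2)*(1/2626) = -224 + 1/5252 = -1176447/5252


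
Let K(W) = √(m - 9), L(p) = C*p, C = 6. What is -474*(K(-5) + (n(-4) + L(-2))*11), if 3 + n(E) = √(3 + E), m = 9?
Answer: 78210 - 5214*I ≈ 78210.0 - 5214.0*I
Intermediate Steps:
L(p) = 6*p
n(E) = -3 + √(3 + E)
K(W) = 0 (K(W) = √(9 - 9) = √0 = 0)
-474*(K(-5) + (n(-4) + L(-2))*11) = -474*(0 + ((-3 + √(3 - 4)) + 6*(-2))*11) = -474*(0 + ((-3 + √(-1)) - 12)*11) = -474*(0 + ((-3 + I) - 12)*11) = -474*(0 + (-15 + I)*11) = -474*(0 + (-165 + 11*I)) = -474*(-165 + 11*I) = 78210 - 5214*I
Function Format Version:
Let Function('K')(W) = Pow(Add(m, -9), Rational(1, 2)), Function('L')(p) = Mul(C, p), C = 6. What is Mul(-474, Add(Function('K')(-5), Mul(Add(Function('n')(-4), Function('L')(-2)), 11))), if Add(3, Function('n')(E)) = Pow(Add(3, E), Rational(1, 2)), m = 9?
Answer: Add(78210, Mul(-5214, I)) ≈ Add(78210., Mul(-5214.0, I))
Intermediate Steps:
Function('L')(p) = Mul(6, p)
Function('n')(E) = Add(-3, Pow(Add(3, E), Rational(1, 2)))
Function('K')(W) = 0 (Function('K')(W) = Pow(Add(9, -9), Rational(1, 2)) = Pow(0, Rational(1, 2)) = 0)
Mul(-474, Add(Function('K')(-5), Mul(Add(Function('n')(-4), Function('L')(-2)), 11))) = Mul(-474, Add(0, Mul(Add(Add(-3, Pow(Add(3, -4), Rational(1, 2))), Mul(6, -2)), 11))) = Mul(-474, Add(0, Mul(Add(Add(-3, Pow(-1, Rational(1, 2))), -12), 11))) = Mul(-474, Add(0, Mul(Add(Add(-3, I), -12), 11))) = Mul(-474, Add(0, Mul(Add(-15, I), 11))) = Mul(-474, Add(0, Add(-165, Mul(11, I)))) = Mul(-474, Add(-165, Mul(11, I))) = Add(78210, Mul(-5214, I))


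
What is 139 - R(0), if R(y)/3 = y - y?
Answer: 139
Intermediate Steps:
R(y) = 0 (R(y) = 3*(y - y) = 3*0 = 0)
139 - R(0) = 139 - 1*0 = 139 + 0 = 139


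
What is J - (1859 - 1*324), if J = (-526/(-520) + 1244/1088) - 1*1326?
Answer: -50544381/17680 ≈ -2858.8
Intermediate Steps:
J = -23405581/17680 (J = (-526*(-1/520) + 1244*(1/1088)) - 1326 = (263/260 + 311/272) - 1326 = 38099/17680 - 1326 = -23405581/17680 ≈ -1323.8)
J - (1859 - 1*324) = -23405581/17680 - (1859 - 1*324) = -23405581/17680 - (1859 - 324) = -23405581/17680 - 1*1535 = -23405581/17680 - 1535 = -50544381/17680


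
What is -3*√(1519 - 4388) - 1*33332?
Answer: -33332 - 3*I*√2869 ≈ -33332.0 - 160.69*I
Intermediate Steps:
-3*√(1519 - 4388) - 1*33332 = -3*I*√2869 - 33332 = -33332 - 3*I*√2869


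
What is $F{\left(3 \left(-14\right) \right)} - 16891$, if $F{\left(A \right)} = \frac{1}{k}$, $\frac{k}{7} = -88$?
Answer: $- \frac{10404857}{616} \approx -16891.0$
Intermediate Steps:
$k = -616$ ($k = 7 \left(-88\right) = -616$)
$F{\left(A \right)} = - \frac{1}{616}$ ($F{\left(A \right)} = \frac{1}{-616} = - \frac{1}{616}$)
$F{\left(3 \left(-14\right) \right)} - 16891 = - \frac{1}{616} - 16891 = - \frac{10404857}{616}$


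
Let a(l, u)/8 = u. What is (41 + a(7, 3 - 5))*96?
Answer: 2400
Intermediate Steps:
a(l, u) = 8*u
(41 + a(7, 3 - 5))*96 = (41 + 8*(3 - 5))*96 = (41 + 8*(-2))*96 = (41 - 16)*96 = 25*96 = 2400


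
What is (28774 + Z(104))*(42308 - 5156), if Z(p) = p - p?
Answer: 1069011648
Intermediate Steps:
Z(p) = 0
(28774 + Z(104))*(42308 - 5156) = (28774 + 0)*(42308 - 5156) = 28774*37152 = 1069011648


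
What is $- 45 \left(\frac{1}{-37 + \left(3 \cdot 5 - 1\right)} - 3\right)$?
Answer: $\frac{3150}{23} \approx 136.96$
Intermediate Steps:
$- 45 \left(\frac{1}{-37 + \left(3 \cdot 5 - 1\right)} - 3\right) = - 45 \left(\frac{1}{-37 + \left(15 - 1\right)} - 3\right) = - 45 \left(\frac{1}{-37 + 14} - 3\right) = - 45 \left(\frac{1}{-23} - 3\right) = - 45 \left(- \frac{1}{23} - 3\right) = \left(-45\right) \left(- \frac{70}{23}\right) = \frac{3150}{23}$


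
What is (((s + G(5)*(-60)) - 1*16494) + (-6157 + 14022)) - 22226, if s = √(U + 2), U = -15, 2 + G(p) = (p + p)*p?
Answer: -33735 + I*√13 ≈ -33735.0 + 3.6056*I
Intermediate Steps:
G(p) = -2 + 2*p² (G(p) = -2 + (p + p)*p = -2 + (2*p)*p = -2 + 2*p²)
s = I*√13 (s = √(-15 + 2) = √(-13) = I*√13 ≈ 3.6056*I)
(((s + G(5)*(-60)) - 1*16494) + (-6157 + 14022)) - 22226 = (((I*√13 + (-2 + 2*5²)*(-60)) - 1*16494) + (-6157 + 14022)) - 22226 = (((I*√13 + (-2 + 2*25)*(-60)) - 16494) + 7865) - 22226 = (((I*√13 + (-2 + 50)*(-60)) - 16494) + 7865) - 22226 = (((I*√13 + 48*(-60)) - 16494) + 7865) - 22226 = (((I*√13 - 2880) - 16494) + 7865) - 22226 = (((-2880 + I*√13) - 16494) + 7865) - 22226 = ((-19374 + I*√13) + 7865) - 22226 = (-11509 + I*√13) - 22226 = -33735 + I*√13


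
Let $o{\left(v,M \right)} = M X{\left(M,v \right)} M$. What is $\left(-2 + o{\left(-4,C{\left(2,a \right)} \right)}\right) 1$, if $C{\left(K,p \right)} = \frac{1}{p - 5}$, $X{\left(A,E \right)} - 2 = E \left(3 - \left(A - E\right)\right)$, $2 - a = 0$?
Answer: $- \frac{40}{27} \approx -1.4815$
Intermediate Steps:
$a = 2$ ($a = 2 - 0 = 2 + 0 = 2$)
$X{\left(A,E \right)} = 2 + E \left(3 + E - A\right)$ ($X{\left(A,E \right)} = 2 + E \left(3 - \left(A - E\right)\right) = 2 + E \left(3 + E - A\right)$)
$C{\left(K,p \right)} = \frac{1}{-5 + p}$
$o{\left(v,M \right)} = M^{2} \left(2 + v^{2} + 3 v - M v\right)$ ($o{\left(v,M \right)} = M \left(2 + v^{2} + 3 v - M v\right) M = M^{2} \left(2 + v^{2} + 3 v - M v\right)$)
$\left(-2 + o{\left(-4,C{\left(2,a \right)} \right)}\right) 1 = \left(-2 + \left(\frac{1}{-5 + 2}\right)^{2} \left(2 + \left(-4\right)^{2} + 3 \left(-4\right) - \frac{1}{-5 + 2} \left(-4\right)\right)\right) 1 = \left(-2 + \left(\frac{1}{-3}\right)^{2} \left(2 + 16 - 12 - \frac{1}{-3} \left(-4\right)\right)\right) 1 = \left(-2 + \left(- \frac{1}{3}\right)^{2} \left(2 + 16 - 12 - \left(- \frac{1}{3}\right) \left(-4\right)\right)\right) 1 = \left(-2 + \frac{2 + 16 - 12 - \frac{4}{3}}{9}\right) 1 = \left(-2 + \frac{1}{9} \cdot \frac{14}{3}\right) 1 = \left(-2 + \frac{14}{27}\right) 1 = \left(- \frac{40}{27}\right) 1 = - \frac{40}{27}$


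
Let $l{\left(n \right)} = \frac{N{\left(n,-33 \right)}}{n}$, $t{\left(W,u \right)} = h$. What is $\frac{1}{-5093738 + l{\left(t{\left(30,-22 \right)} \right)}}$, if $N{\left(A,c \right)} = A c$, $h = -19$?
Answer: $- \frac{1}{5093771} \approx -1.9632 \cdot 10^{-7}$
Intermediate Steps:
$t{\left(W,u \right)} = -19$
$l{\left(n \right)} = -33$ ($l{\left(n \right)} = \frac{n \left(-33\right)}{n} = \frac{\left(-33\right) n}{n} = -33$)
$\frac{1}{-5093738 + l{\left(t{\left(30,-22 \right)} \right)}} = \frac{1}{-5093738 - 33} = \frac{1}{-5093771} = - \frac{1}{5093771}$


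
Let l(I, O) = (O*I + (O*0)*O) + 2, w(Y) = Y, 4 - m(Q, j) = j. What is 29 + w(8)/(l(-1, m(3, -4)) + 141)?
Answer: 3923/135 ≈ 29.059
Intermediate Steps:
m(Q, j) = 4 - j
l(I, O) = 2 + I*O (l(I, O) = (I*O + 0*O) + 2 = (I*O + 0) + 2 = I*O + 2 = 2 + I*O)
29 + w(8)/(l(-1, m(3, -4)) + 141) = 29 + 8/((2 - (4 - 1*(-4))) + 141) = 29 + 8/((2 - (4 + 4)) + 141) = 29 + 8/((2 - 1*8) + 141) = 29 + 8/((2 - 8) + 141) = 29 + 8/(-6 + 141) = 29 + 8/135 = 3923/135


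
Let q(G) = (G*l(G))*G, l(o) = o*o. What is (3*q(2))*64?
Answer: 3072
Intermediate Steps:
l(o) = o²
q(G) = G⁴ (q(G) = (G*G²)*G = G³*G = G⁴)
(3*q(2))*64 = (3*2⁴)*64 = (3*16)*64 = 48*64 = 3072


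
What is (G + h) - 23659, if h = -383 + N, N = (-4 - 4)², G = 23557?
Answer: -421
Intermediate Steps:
N = 64 (N = (-8)² = 64)
h = -319 (h = -383 + 64 = -319)
(G + h) - 23659 = (23557 - 319) - 23659 = 23238 - 23659 = -421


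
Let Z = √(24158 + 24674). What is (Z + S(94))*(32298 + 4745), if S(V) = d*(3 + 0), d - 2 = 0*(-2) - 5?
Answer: -333387 + 296344*√763 ≈ 7.8524e+6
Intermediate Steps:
d = -3 (d = 2 + (0*(-2) - 5) = 2 + (0 - 5) = 2 - 5 = -3)
S(V) = -9 (S(V) = -3*(3 + 0) = -3*3 = -9)
Z = 8*√763 (Z = √48832 = 8*√763 ≈ 220.98)
(Z + S(94))*(32298 + 4745) = (8*√763 - 9)*(32298 + 4745) = (-9 + 8*√763)*37043 = -333387 + 296344*√763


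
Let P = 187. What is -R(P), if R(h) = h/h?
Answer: -1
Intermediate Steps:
R(h) = 1
-R(P) = -1*1 = -1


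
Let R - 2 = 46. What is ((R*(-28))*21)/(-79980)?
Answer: 2352/6665 ≈ 0.35289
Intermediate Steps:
R = 48 (R = 2 + 46 = 48)
((R*(-28))*21)/(-79980) = ((48*(-28))*21)/(-79980) = -1344*21*(-1/79980) = -28224*(-1/79980) = 2352/6665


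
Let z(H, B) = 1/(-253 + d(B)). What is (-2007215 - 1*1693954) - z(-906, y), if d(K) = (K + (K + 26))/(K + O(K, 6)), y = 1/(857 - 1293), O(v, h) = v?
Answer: -21910920479/5920 ≈ -3.7012e+6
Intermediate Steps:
y = -1/436 (y = 1/(-436) = -1/436 ≈ -0.0022936)
d(K) = (26 + 2*K)/(2*K) (d(K) = (K + (K + 26))/(K + K) = (K + (26 + K))/((2*K)) = (26 + 2*K)*(1/(2*K)) = (26 + 2*K)/(2*K))
z(H, B) = 1/(-253 + (13 + B)/B)
(-2007215 - 1*1693954) - z(-906, y) = (-2007215 - 1*1693954) - (-1)/(436*(13 - 252*(-1/436))) = (-2007215 - 1693954) - (-1)/(436*(13 + 63/109)) = -3701169 - (-1)/(436*1480/109) = -3701169 - (-1)*109/(436*1480) = -3701169 - 1*(-1/5920) = -3701169 + 1/5920 = -21910920479/5920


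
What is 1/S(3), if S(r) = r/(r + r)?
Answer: 2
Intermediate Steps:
S(r) = ½ (S(r) = r/((2*r)) = (1/(2*r))*r = ½)
1/S(3) = 1/(½) = 2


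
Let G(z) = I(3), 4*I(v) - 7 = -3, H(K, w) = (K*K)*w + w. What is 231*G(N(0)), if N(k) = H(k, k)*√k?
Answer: 231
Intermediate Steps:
H(K, w) = w + w*K² (H(K, w) = K²*w + w = w*K² + w = w + w*K²)
I(v) = 1 (I(v) = 7/4 + (¼)*(-3) = 7/4 - ¾ = 1)
N(k) = k^(3/2)*(1 + k²) (N(k) = (k*(1 + k²))*√k = k^(3/2)*(1 + k²))
G(z) = 1
231*G(N(0)) = 231*1 = 231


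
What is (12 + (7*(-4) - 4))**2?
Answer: 400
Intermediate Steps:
(12 + (7*(-4) - 4))**2 = (12 + (-28 - 4))**2 = (12 - 32)**2 = (-20)**2 = 400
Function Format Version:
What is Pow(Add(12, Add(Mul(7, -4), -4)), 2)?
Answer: 400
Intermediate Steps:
Pow(Add(12, Add(Mul(7, -4), -4)), 2) = Pow(Add(12, Add(-28, -4)), 2) = Pow(Add(12, -32), 2) = Pow(-20, 2) = 400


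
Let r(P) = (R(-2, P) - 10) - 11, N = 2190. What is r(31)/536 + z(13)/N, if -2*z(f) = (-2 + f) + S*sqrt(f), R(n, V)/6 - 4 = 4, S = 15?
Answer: 28091/586920 - sqrt(13)/292 ≈ 0.035514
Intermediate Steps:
R(n, V) = 48 (R(n, V) = 24 + 6*4 = 24 + 24 = 48)
r(P) = 27 (r(P) = (48 - 10) - 11 = 38 - 11 = 27)
z(f) = 1 - 15*sqrt(f)/2 - f/2 (z(f) = -((-2 + f) + 15*sqrt(f))/2 = -(-2 + f + 15*sqrt(f))/2 = 1 - 15*sqrt(f)/2 - f/2)
r(31)/536 + z(13)/N = 27/536 + (1 - 15*sqrt(13)/2 - 1/2*13)/2190 = 27*(1/536) + (1 - 15*sqrt(13)/2 - 13/2)*(1/2190) = 27/536 + (-11/2 - 15*sqrt(13)/2)*(1/2190) = 27/536 + (-11/4380 - sqrt(13)/292) = 28091/586920 - sqrt(13)/292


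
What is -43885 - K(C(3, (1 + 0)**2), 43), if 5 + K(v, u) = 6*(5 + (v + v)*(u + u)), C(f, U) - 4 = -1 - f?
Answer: -43910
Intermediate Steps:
C(f, U) = 3 - f (C(f, U) = 4 + (-1 - f) = 3 - f)
K(v, u) = 25 + 24*u*v (K(v, u) = -5 + 6*(5 + (v + v)*(u + u)) = -5 + 6*(5 + (2*v)*(2*u)) = -5 + 6*(5 + 4*u*v) = -5 + (30 + 24*u*v) = 25 + 24*u*v)
-43885 - K(C(3, (1 + 0)**2), 43) = -43885 - (25 + 24*43*(3 - 1*3)) = -43885 - (25 + 24*43*(3 - 3)) = -43885 - (25 + 24*43*0) = -43885 - (25 + 0) = -43885 - 1*25 = -43885 - 25 = -43910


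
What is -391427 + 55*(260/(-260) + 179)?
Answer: -381637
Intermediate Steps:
-391427 + 55*(260/(-260) + 179) = -391427 + 55*(260*(-1/260) + 179) = -391427 + 55*(-1 + 179) = -391427 + 55*178 = -391427 + 9790 = -381637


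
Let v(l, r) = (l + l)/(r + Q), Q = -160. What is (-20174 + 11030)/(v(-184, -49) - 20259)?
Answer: 1911096/4233763 ≈ 0.45139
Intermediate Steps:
v(l, r) = 2*l/(-160 + r) (v(l, r) = (l + l)/(r - 160) = (2*l)/(-160 + r) = 2*l/(-160 + r))
(-20174 + 11030)/(v(-184, -49) - 20259) = (-20174 + 11030)/(2*(-184)/(-160 - 49) - 20259) = -9144/(2*(-184)/(-209) - 20259) = -9144/(2*(-184)*(-1/209) - 20259) = -9144/(368/209 - 20259) = -9144/(-4233763/209) = -9144*(-209/4233763) = 1911096/4233763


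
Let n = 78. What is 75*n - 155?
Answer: 5695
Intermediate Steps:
75*n - 155 = 75*78 - 155 = 5850 - 155 = 5695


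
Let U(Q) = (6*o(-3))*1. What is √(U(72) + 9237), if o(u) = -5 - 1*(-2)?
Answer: √9219 ≈ 96.016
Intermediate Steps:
o(u) = -3 (o(u) = -5 + 2 = -3)
U(Q) = -18 (U(Q) = (6*(-3))*1 = -18*1 = -18)
√(U(72) + 9237) = √(-18 + 9237) = √9219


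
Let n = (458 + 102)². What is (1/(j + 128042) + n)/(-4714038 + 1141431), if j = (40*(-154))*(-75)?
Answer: -61679057067/702662726498 ≈ -0.087779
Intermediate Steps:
j = 462000 (j = -6160*(-75) = 462000)
n = 313600 (n = 560² = 313600)
(1/(j + 128042) + n)/(-4714038 + 1141431) = (1/(462000 + 128042) + 313600)/(-4714038 + 1141431) = (1/590042 + 313600)/(-3572607) = (1/590042 + 313600)*(-1/3572607) = (185037171201/590042)*(-1/3572607) = -61679057067/702662726498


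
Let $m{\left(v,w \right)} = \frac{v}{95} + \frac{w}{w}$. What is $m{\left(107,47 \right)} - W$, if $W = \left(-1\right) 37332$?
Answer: $\frac{3546742}{95} \approx 37334.0$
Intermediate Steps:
$m{\left(v,w \right)} = 1 + \frac{v}{95}$ ($m{\left(v,w \right)} = v \frac{1}{95} + 1 = \frac{v}{95} + 1 = 1 + \frac{v}{95}$)
$W = -37332$
$m{\left(107,47 \right)} - W = \left(1 + \frac{1}{95} \cdot 107\right) - -37332 = \left(1 + \frac{107}{95}\right) + 37332 = \frac{202}{95} + 37332 = \frac{3546742}{95}$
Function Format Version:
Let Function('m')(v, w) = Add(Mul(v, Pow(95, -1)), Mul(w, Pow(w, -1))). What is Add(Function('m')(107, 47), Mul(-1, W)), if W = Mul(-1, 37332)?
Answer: Rational(3546742, 95) ≈ 37334.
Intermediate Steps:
Function('m')(v, w) = Add(1, Mul(Rational(1, 95), v)) (Function('m')(v, w) = Add(Mul(v, Rational(1, 95)), 1) = Add(Mul(Rational(1, 95), v), 1) = Add(1, Mul(Rational(1, 95), v)))
W = -37332
Add(Function('m')(107, 47), Mul(-1, W)) = Add(Add(1, Mul(Rational(1, 95), 107)), Mul(-1, -37332)) = Add(Add(1, Rational(107, 95)), 37332) = Add(Rational(202, 95), 37332) = Rational(3546742, 95)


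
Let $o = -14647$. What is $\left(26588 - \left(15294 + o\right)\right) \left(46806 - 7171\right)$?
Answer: $1028171535$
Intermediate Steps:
$\left(26588 - \left(15294 + o\right)\right) \left(46806 - 7171\right) = \left(26588 - 647\right) \left(46806 - 7171\right) = \left(26588 + \left(-15294 + 14647\right)\right) 39635 = \left(26588 - 647\right) 39635 = 25941 \cdot 39635 = 1028171535$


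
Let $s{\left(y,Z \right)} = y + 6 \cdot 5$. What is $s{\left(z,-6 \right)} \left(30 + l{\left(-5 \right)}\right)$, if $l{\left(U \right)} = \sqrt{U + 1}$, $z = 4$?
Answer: $1020 + 68 i \approx 1020.0 + 68.0 i$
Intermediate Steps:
$l{\left(U \right)} = \sqrt{1 + U}$
$s{\left(y,Z \right)} = 30 + y$ ($s{\left(y,Z \right)} = y + 30 = 30 + y$)
$s{\left(z,-6 \right)} \left(30 + l{\left(-5 \right)}\right) = \left(30 + 4\right) \left(30 + \sqrt{1 - 5}\right) = 34 \left(30 + \sqrt{-4}\right) = 34 \left(30 + 2 i\right) = 1020 + 68 i$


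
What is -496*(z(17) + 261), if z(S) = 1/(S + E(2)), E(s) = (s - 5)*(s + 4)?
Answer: -128960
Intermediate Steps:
E(s) = (-5 + s)*(4 + s)
z(S) = 1/(-18 + S) (z(S) = 1/(S + (-20 + 2**2 - 1*2)) = 1/(S + (-20 + 4 - 2)) = 1/(S - 18) = 1/(-18 + S))
-496*(z(17) + 261) = -496*(1/(-18 + 17) + 261) = -496*(1/(-1) + 261) = -496*(-1 + 261) = -496*260 = -128960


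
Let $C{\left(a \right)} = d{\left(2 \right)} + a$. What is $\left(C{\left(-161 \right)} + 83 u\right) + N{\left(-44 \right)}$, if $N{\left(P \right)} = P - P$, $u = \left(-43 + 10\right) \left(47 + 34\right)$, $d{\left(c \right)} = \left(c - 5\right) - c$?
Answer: $-222025$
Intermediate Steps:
$d{\left(c \right)} = -5$ ($d{\left(c \right)} = \left(c - 5\right) - c = \left(-5 + c\right) - c = -5$)
$u = -2673$ ($u = \left(-33\right) 81 = -2673$)
$N{\left(P \right)} = 0$
$C{\left(a \right)} = -5 + a$
$\left(C{\left(-161 \right)} + 83 u\right) + N{\left(-44 \right)} = \left(\left(-5 - 161\right) + 83 \left(-2673\right)\right) + 0 = \left(-166 - 221859\right) + 0 = -222025 + 0 = -222025$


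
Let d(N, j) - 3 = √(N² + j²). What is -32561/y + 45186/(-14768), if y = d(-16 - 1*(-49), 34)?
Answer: 12899487/317512 - 32561*√2245/2236 ≈ -649.35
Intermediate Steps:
d(N, j) = 3 + √(N² + j²)
y = 3 + √2245 (y = 3 + √((-16 - 1*(-49))² + 34²) = 3 + √((-16 + 49)² + 1156) = 3 + √(33² + 1156) = 3 + √(1089 + 1156) = 3 + √2245 ≈ 50.381)
-32561/y + 45186/(-14768) = -32561/(3 + √2245) + 45186/(-14768) = -32561/(3 + √2245) + 45186*(-1/14768) = -32561/(3 + √2245) - 22593/7384 = -22593/7384 - 32561/(3 + √2245)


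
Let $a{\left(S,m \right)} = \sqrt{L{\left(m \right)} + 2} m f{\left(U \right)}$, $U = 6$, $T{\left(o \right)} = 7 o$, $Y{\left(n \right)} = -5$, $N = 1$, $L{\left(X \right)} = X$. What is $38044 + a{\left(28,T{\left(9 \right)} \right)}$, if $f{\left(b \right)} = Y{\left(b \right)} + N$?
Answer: $38044 - 252 \sqrt{65} \approx 36012.0$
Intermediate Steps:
$f{\left(b \right)} = -4$ ($f{\left(b \right)} = -5 + 1 = -4$)
$a{\left(S,m \right)} = - 4 m \sqrt{2 + m}$ ($a{\left(S,m \right)} = \sqrt{m + 2} m \left(-4\right) = \sqrt{2 + m} m \left(-4\right) = m \sqrt{2 + m} \left(-4\right) = - 4 m \sqrt{2 + m}$)
$38044 + a{\left(28,T{\left(9 \right)} \right)} = 38044 - 4 \cdot 7 \cdot 9 \sqrt{2 + 7 \cdot 9} = 38044 - 252 \sqrt{2 + 63} = 38044 - 252 \sqrt{65}$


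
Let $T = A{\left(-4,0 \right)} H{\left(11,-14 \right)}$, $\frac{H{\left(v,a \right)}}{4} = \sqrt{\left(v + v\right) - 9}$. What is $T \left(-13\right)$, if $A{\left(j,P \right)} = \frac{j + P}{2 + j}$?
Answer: $- 104 \sqrt{13} \approx -374.98$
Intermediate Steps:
$H{\left(v,a \right)} = 4 \sqrt{-9 + 2 v}$ ($H{\left(v,a \right)} = 4 \sqrt{\left(v + v\right) - 9} = 4 \sqrt{2 v - 9} = 4 \sqrt{-9 + 2 v}$)
$A{\left(j,P \right)} = \frac{P + j}{2 + j}$
$T = 8 \sqrt{13}$ ($T = \frac{0 - 4}{2 - 4} \cdot 4 \sqrt{-9 + 2 \cdot 11} = \frac{1}{-2} \left(-4\right) 4 \sqrt{-9 + 22} = \left(- \frac{1}{2}\right) \left(-4\right) 4 \sqrt{13} = 2 \cdot 4 \sqrt{13} = 8 \sqrt{13} \approx 28.844$)
$T \left(-13\right) = 8 \sqrt{13} \left(-13\right) = - 104 \sqrt{13}$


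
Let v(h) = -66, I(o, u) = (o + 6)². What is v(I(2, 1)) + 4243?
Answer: 4177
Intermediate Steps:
I(o, u) = (6 + o)²
v(I(2, 1)) + 4243 = -66 + 4243 = 4177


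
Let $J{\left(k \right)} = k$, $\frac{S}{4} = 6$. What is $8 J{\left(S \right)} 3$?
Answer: $576$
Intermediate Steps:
$S = 24$ ($S = 4 \cdot 6 = 24$)
$8 J{\left(S \right)} 3 = 8 \cdot 24 \cdot 3 = 192 \cdot 3 = 576$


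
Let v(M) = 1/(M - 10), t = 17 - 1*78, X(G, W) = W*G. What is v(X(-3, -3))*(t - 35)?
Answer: 96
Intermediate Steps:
X(G, W) = G*W
t = -61 (t = 17 - 78 = -61)
v(M) = 1/(-10 + M)
v(X(-3, -3))*(t - 35) = (-61 - 35)/(-10 - 3*(-3)) = -96/(-10 + 9) = -96/(-1) = -1*(-96) = 96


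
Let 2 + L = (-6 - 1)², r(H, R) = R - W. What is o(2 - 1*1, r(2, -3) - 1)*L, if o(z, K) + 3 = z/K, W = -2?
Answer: -329/2 ≈ -164.50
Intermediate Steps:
r(H, R) = 2 + R (r(H, R) = R - 1*(-2) = R + 2 = 2 + R)
o(z, K) = -3 + z/K
L = 47 (L = -2 + (-6 - 1)² = -2 + (-7)² = -2 + 49 = 47)
o(2 - 1*1, r(2, -3) - 1)*L = (-3 + (2 - 1*1)/((2 - 3) - 1))*47 = (-3 + (2 - 1)/(-1 - 1))*47 = (-3 + 1/(-2))*47 = (-3 + 1*(-½))*47 = (-3 - ½)*47 = -7/2*47 = -329/2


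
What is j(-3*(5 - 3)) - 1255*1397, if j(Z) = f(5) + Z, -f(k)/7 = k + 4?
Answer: -1753304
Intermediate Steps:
f(k) = -28 - 7*k (f(k) = -7*(k + 4) = -7*(4 + k) = -28 - 7*k)
j(Z) = -63 + Z (j(Z) = (-28 - 7*5) + Z = (-28 - 35) + Z = -63 + Z)
j(-3*(5 - 3)) - 1255*1397 = (-63 - 3*(5 - 3)) - 1255*1397 = (-63 - 3*2) - 1753235 = (-63 - 6) - 1753235 = -69 - 1753235 = -1753304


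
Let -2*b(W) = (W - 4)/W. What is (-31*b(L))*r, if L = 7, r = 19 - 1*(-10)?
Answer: 2697/14 ≈ 192.64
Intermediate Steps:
r = 29 (r = 19 + 10 = 29)
b(W) = -(-4 + W)/(2*W) (b(W) = -(W - 4)/(2*W) = -(-4 + W)/(2*W))
(-31*b(L))*r = -31*(4 - 1*7)/(2*7)*29 = -31*(4 - 7)/(2*7)*29 = -31*(-3)/(2*7)*29 = -31*(-3/14)*29 = (93/14)*29 = 2697/14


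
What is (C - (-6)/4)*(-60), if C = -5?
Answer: 210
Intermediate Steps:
(C - (-6)/4)*(-60) = (-5 - (-6)/4)*(-60) = (-5 - 6*(-1/4))*(-60) = (-5 + 3/2)*(-60) = -7/2*(-60) = 210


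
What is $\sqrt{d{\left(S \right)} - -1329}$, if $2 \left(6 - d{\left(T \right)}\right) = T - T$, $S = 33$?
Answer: $\sqrt{1335} \approx 36.538$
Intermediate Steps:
$d{\left(T \right)} = 6$ ($d{\left(T \right)} = 6 - \frac{T - T}{2} = 6 - 0 = 6 + 0 = 6$)
$\sqrt{d{\left(S \right)} - -1329} = \sqrt{6 - -1329} = \sqrt{6 + \left(-688 + 2017\right)} = \sqrt{6 + 1329} = \sqrt{1335}$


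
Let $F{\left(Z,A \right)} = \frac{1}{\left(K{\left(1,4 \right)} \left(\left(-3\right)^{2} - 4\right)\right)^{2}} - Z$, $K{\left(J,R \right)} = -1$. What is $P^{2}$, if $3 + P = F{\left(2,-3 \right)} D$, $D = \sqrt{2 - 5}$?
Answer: $- \frac{1578}{625} + \frac{294 i \sqrt{3}}{25} \approx -2.5248 + 20.369 i$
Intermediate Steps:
$F{\left(Z,A \right)} = \frac{1}{25} - Z$ ($F{\left(Z,A \right)} = \frac{1}{\left(- (\left(-3\right)^{2} - 4)\right)^{2}} - Z = \frac{1}{\left(- (9 - 4)\right)^{2}} - Z = \frac{1}{\left(\left(-1\right) 5\right)^{2}} - Z = \frac{1}{\left(-5\right)^{2}} - Z = \frac{1}{25} - Z$)
$D = i \sqrt{3}$ ($D = \sqrt{-3} = i \sqrt{3} \approx 1.732 i$)
$P = -3 - \frac{49 i \sqrt{3}}{25}$ ($P = -3 + \left(\frac{1}{25} - 2\right) i \sqrt{3} = -3 - \frac{49 i \sqrt{3}}{25} \approx -3.0 - 3.3948 i$)
$P^{2} = \left(-3 - \frac{49 i \sqrt{3}}{25}\right)^{2}$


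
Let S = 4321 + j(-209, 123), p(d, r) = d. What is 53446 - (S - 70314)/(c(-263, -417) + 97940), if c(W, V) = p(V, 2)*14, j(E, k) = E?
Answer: 2461274847/46051 ≈ 53447.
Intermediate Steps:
c(W, V) = 14*V (c(W, V) = V*14 = 14*V)
S = 4112 (S = 4321 - 209 = 4112)
53446 - (S - 70314)/(c(-263, -417) + 97940) = 53446 - (4112 - 70314)/(14*(-417) + 97940) = 53446 - (-66202)/(-5838 + 97940) = 53446 - (-66202)/92102 = 53446 - 1*(-33101/46051) = 53446 + 33101/46051 = 2461274847/46051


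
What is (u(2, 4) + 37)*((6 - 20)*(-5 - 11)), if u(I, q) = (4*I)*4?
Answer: 15456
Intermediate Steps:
u(I, q) = 16*I
(u(2, 4) + 37)*((6 - 20)*(-5 - 11)) = (16*2 + 37)*((6 - 20)*(-5 - 11)) = (32 + 37)*(-14*(-16)) = 69*224 = 15456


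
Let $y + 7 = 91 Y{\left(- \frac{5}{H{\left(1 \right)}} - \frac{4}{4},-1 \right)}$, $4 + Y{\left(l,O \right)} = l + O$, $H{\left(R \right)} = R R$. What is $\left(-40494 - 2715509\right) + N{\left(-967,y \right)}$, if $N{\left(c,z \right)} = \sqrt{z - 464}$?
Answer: $-2756003 + 8 i \sqrt{23} \approx -2.756 \cdot 10^{6} + 38.367 i$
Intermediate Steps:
$H{\left(R \right)} = R^{2}$
$Y{\left(l,O \right)} = -4 + O + l$ ($Y{\left(l,O \right)} = -4 + \left(l + O\right) = -4 + \left(O + l\right) = -4 + O + l$)
$y = -1008$ ($y = -7 + 91 \left(-4 - 1 - \left(1 + 5\right)\right) = -7 + 91 \left(-4 - 1 - \left(1 + \frac{5}{1}\right)\right) = -7 + 91 \left(-4 - 1 - 6\right) = -7 + 91 \left(-11\right) = -7 - 1001 = -1008$)
$N{\left(c,z \right)} = \sqrt{-464 + z}$
$\left(-40494 - 2715509\right) + N{\left(-967,y \right)} = \left(-40494 - 2715509\right) + \sqrt{-464 - 1008} = -2756003 + \sqrt{-1472} = -2756003 + 8 i \sqrt{23}$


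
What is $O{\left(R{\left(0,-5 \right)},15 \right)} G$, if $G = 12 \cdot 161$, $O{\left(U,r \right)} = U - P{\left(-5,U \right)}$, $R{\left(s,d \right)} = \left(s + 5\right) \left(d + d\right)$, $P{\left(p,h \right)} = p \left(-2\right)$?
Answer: $-115920$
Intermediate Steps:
$P{\left(p,h \right)} = - 2 p$
$R{\left(s,d \right)} = 2 d \left(5 + s\right)$ ($R{\left(s,d \right)} = \left(5 + s\right) 2 d = 2 d \left(5 + s\right)$)
$O{\left(U,r \right)} = -10 + U$ ($O{\left(U,r \right)} = U - \left(-2\right) \left(-5\right) = U - 10 = -10 + U$)
$G = 1932$
$O{\left(R{\left(0,-5 \right)},15 \right)} G = \left(-10 + 2 \left(-5\right) \left(5 + 0\right)\right) 1932 = \left(-10 + 2 \left(-5\right) 5\right) 1932 = \left(-10 - 50\right) 1932 = \left(-60\right) 1932 = -115920$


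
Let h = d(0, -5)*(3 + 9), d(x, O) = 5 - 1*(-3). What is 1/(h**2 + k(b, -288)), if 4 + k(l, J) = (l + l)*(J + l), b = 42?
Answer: -1/11452 ≈ -8.7321e-5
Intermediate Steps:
d(x, O) = 8 (d(x, O) = 5 + 3 = 8)
k(l, J) = -4 + 2*l*(J + l) (k(l, J) = -4 + (l + l)*(J + l) = -4 + (2*l)*(J + l) = -4 + 2*l*(J + l))
h = 96 (h = 8*(3 + 9) = 8*12 = 96)
1/(h**2 + k(b, -288)) = 1/(96**2 + (-4 + 2*42**2 + 2*(-288)*42)) = 1/(9216 + (-4 + 2*1764 - 24192)) = 1/(9216 + (-4 + 3528 - 24192)) = 1/(9216 - 20668) = 1/(-11452) = -1/11452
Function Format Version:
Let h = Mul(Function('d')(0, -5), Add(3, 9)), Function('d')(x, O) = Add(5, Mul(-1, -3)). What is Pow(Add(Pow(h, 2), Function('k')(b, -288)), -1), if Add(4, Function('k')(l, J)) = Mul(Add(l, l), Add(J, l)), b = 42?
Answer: Rational(-1, 11452) ≈ -8.7321e-5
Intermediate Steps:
Function('d')(x, O) = 8 (Function('d')(x, O) = Add(5, 3) = 8)
Function('k')(l, J) = Add(-4, Mul(2, l, Add(J, l))) (Function('k')(l, J) = Add(-4, Mul(Add(l, l), Add(J, l))) = Add(-4, Mul(Mul(2, l), Add(J, l))) = Add(-4, Mul(2, l, Add(J, l))))
h = 96 (h = Mul(8, Add(3, 9)) = Mul(8, 12) = 96)
Pow(Add(Pow(h, 2), Function('k')(b, -288)), -1) = Pow(Add(Pow(96, 2), Add(-4, Mul(2, Pow(42, 2)), Mul(2, -288, 42))), -1) = Pow(Add(9216, Add(-4, Mul(2, 1764), -24192)), -1) = Pow(Add(9216, Add(-4, 3528, -24192)), -1) = Pow(Add(9216, -20668), -1) = Pow(-11452, -1) = Rational(-1, 11452)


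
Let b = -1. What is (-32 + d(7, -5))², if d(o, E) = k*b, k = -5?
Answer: 729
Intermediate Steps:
d(o, E) = 5 (d(o, E) = -5*(-1) = 5)
(-32 + d(7, -5))² = (-32 + 5)² = (-27)² = 729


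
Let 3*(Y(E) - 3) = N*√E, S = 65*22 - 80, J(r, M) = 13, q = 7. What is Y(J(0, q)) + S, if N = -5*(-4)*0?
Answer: 1353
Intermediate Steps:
S = 1350 (S = 1430 - 80 = 1350)
N = 0 (N = 20*0 = 0)
Y(E) = 3 (Y(E) = 3 + (0*√E)/3 = 3 + (⅓)*0 = 3 + 0 = 3)
Y(J(0, q)) + S = 3 + 1350 = 1353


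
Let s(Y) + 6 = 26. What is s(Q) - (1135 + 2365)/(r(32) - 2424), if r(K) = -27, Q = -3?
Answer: 52520/2451 ≈ 21.428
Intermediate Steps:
s(Y) = 20 (s(Y) = -6 + 26 = 20)
s(Q) - (1135 + 2365)/(r(32) - 2424) = 20 - (1135 + 2365)/(-27 - 2424) = 20 - 3500/(-2451) = 20 - 3500*(-1)/2451 = 20 - 1*(-3500/2451) = 20 + 3500/2451 = 52520/2451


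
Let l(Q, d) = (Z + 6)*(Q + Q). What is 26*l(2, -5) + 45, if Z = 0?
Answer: 669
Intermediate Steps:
l(Q, d) = 12*Q (l(Q, d) = (0 + 6)*(Q + Q) = 6*(2*Q) = 12*Q)
26*l(2, -5) + 45 = 26*(12*2) + 45 = 26*24 + 45 = 624 + 45 = 669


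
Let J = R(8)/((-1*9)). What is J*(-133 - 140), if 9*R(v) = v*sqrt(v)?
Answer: 1456*sqrt(2)/27 ≈ 76.263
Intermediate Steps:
R(v) = v**(3/2)/9 (R(v) = (v*sqrt(v))/9 = v**(3/2)/9)
J = -16*sqrt(2)/81 (J = (8**(3/2)/9)/((-1*9)) = ((16*sqrt(2))/9)/(-9) = (16*sqrt(2)/9)*(-1/9) = -16*sqrt(2)/81 ≈ -0.27935)
J*(-133 - 140) = (-16*sqrt(2)/81)*(-133 - 140) = -16*sqrt(2)/81*(-273) = 1456*sqrt(2)/27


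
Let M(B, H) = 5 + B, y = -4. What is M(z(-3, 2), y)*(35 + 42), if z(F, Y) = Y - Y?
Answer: 385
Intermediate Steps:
z(F, Y) = 0
M(z(-3, 2), y)*(35 + 42) = (5 + 0)*(35 + 42) = 5*77 = 385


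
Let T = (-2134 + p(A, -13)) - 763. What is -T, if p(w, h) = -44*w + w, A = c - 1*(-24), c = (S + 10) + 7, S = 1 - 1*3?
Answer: 4574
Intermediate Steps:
S = -2 (S = 1 - 3 = -2)
c = 15 (c = (-2 + 10) + 7 = 8 + 7 = 15)
A = 39 (A = 15 - 1*(-24) = 15 + 24 = 39)
p(w, h) = -43*w
T = -4574 (T = (-2134 - 43*39) - 763 = (-2134 - 1677) - 763 = -3811 - 763 = -4574)
-T = -1*(-4574) = 4574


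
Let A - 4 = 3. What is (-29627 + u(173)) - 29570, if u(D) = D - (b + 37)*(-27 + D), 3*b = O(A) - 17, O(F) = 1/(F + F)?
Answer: -445215/7 ≈ -63602.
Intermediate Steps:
A = 7 (A = 4 + 3 = 7)
O(F) = 1/(2*F)
b = -79/14 (b = ((1/2)/7 - 17)/3 = ((1/2)*(1/7) - 17)/3 = (1/14 - 17)/3 = (1/3)*(-237/14) = -79/14 ≈ -5.6429)
u(D) = 11853/14 - 425*D/14 (u(D) = D - (-79/14 + 37)*(-27 + D) = D - 439*(-27 + D)/14 = D - (-11853/14 + 439*D/14) = D + (11853/14 - 439*D/14) = 11853/14 - 425*D/14)
(-29627 + u(173)) - 29570 = (-29627 + (11853/14 - 425/14*173)) - 29570 = (-29627 + (11853/14 - 73525/14)) - 29570 = (-29627 - 30836/7) - 29570 = -238225/7 - 29570 = -445215/7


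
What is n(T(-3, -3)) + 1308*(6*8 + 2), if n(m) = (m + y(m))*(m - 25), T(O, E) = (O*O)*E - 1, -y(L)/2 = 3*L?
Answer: 57980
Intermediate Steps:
y(L) = -6*L
T(O, E) = -1 + E*O² (T(O, E) = O²*E - 1 = E*O² - 1 = -1 + E*O²)
n(m) = -5*m*(-25 + m) (n(m) = (m - 6*m)*(m - 25) = (-5*m)*(-25 + m) = -5*m*(-25 + m))
n(T(-3, -3)) + 1308*(6*8 + 2) = 5*(-1 - 3*(-3)²)*(25 - (-1 - 3*(-3)²)) + 1308*(6*8 + 2) = 5*(-1 - 3*9)*(25 - (-1 - 3*9)) + 1308*(48 + 2) = 5*(-1 - 27)*(25 - (-1 - 27)) + 1308*50 = 5*(-28)*(25 - 1*(-28)) + 65400 = 5*(-28)*(25 + 28) + 65400 = 5*(-28)*53 + 65400 = -7420 + 65400 = 57980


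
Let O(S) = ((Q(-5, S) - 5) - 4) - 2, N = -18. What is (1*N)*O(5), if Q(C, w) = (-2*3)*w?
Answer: 738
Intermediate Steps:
Q(C, w) = -6*w
O(S) = -11 - 6*S (O(S) = ((-6*S - 5) - 4) - 2 = ((-5 - 6*S) - 4) - 2 = (-9 - 6*S) - 2 = -11 - 6*S)
(1*N)*O(5) = (1*(-18))*(-11 - 6*5) = -18*(-11 - 30) = -18*(-41) = 738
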